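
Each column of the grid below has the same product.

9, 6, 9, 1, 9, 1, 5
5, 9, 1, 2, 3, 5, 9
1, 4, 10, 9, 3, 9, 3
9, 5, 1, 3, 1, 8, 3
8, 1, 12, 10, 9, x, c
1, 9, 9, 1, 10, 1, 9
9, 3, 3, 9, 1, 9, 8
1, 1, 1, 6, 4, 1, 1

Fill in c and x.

c = 1, x = 9

Columns 2 and 5 each multiply to 29160, so every column has product 29160.
Column 7: 5×9×3×3×9×8×1 = 29160, so the missing entry is 29160 ÷ 29160 = 1.
Column 6: 1×5×9×8×1×9×1 = 3240, so the missing entry is 29160 ÷ 3240 = 9.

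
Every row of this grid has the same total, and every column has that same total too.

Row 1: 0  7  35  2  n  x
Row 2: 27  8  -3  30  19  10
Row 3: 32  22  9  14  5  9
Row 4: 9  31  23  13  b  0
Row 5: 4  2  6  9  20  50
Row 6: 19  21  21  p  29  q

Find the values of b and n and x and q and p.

Rows 2 and 3 both sum to 91, so that's the common total.
Row 4: 9 + 31 + 23 + 13 + 0 = 76, so its missing entry is 91 − 76 = 15.
Column 5: 19 + 5 + 15 + 20 + 29 = 88, so its missing entry is 91 − 88 = 3.
Row 1: 0 + 7 + 35 + 2 + 3 = 47, so its missing entry is 91 − 47 = 44.
Column 6: 44 + 10 + 9 + 0 + 50 = 113, so its missing entry is 91 − 113 = -22.
Row 6: 19 + 21 + 21 + 29 − 22 = 68, so its missing entry is 91 − 68 = 23.

b = 15, n = 3, x = 44, q = -22, p = 23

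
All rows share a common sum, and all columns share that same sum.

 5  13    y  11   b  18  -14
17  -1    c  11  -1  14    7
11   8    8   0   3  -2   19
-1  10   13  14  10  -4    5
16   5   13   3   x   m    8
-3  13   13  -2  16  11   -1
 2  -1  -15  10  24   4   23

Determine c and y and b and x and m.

Rows 3 and 4 both sum to 47, so that's the common total.
The known cells in row 2 total 47, leaving 47 − 47 = 0 for the blank.
The known cells in column 3 total 32, leaving 47 − 32 = 15 for the blank.
The known cells in row 1 total 48, leaving 47 − 48 = -1 for the blank.
The known cells in column 5 total 51, leaving 47 − 51 = -4 for the blank.
The known cells in row 5 total 41, leaving 47 − 41 = 6 for the blank.

c = 0, y = 15, b = -1, x = -4, m = 6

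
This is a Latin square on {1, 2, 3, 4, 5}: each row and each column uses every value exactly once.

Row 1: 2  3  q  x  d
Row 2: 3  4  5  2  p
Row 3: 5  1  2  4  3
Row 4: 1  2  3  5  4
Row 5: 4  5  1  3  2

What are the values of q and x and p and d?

Cell (1,3): column 3 already has {1, 2, 3, 5} → 4.
Cell (1,4): column 4 already has {2, 3, 4, 5} → 1.
At (row 1, col 5): row 1 already has {1, 2, 3, 4}, so the value is 5.
At (row 2, col 5): row 2 already has {2, 3, 4, 5}, so the value is 1.

q = 4, x = 1, p = 1, d = 5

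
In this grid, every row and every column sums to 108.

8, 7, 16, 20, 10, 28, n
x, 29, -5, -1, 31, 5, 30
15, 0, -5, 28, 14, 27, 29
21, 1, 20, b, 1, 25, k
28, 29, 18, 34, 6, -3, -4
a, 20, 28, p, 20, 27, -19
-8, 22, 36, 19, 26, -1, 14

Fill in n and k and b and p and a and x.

Row 1: 8 + 7 + 16 + 20 + 10 + 28 = 89, so its missing entry is 108 − 89 = 19.
Row 2: 29 − 5 − 1 + 31 + 5 + 30 = 89, so its missing entry is 108 − 89 = 19.
Column 1: 8 + 19 + 15 + 21 + 28 − 8 = 83, so its missing entry is 108 − 83 = 25.
Column 7: 19 + 30 + 29 − 4 − 19 + 14 = 69, so its missing entry is 108 − 69 = 39.
Row 4: 21 + 1 + 20 + 1 + 25 + 39 = 107, so its missing entry is 108 − 107 = 1.
Row 6: 25 + 20 + 28 + 20 + 27 − 19 = 101, so its missing entry is 108 − 101 = 7.

n = 19, k = 39, b = 1, p = 7, a = 25, x = 19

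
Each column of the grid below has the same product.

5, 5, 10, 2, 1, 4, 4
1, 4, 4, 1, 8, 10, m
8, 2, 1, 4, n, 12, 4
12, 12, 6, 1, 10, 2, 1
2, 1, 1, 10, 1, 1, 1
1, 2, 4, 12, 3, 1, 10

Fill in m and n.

m = 6, n = 4

Columns 3 and 6 each multiply to 960, so every column has product 960.
Column 7: 4×4×1×1×10 = 160, so the missing entry is 960 ÷ 160 = 6.
Column 5: 1×8×10×1×3 = 240, so the missing entry is 960 ÷ 240 = 4.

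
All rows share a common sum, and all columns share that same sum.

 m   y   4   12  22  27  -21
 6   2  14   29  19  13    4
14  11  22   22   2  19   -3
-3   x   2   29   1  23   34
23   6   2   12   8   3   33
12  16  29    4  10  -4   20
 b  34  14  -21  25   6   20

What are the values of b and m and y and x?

b = 9, m = 26, y = 17, x = 1

Rows 2 and 3 both sum to 87, so that's the common total.
Row 4: -3 + 2 + 29 + 1 + 23 + 34 = 86, so its missing entry is 87 − 86 = 1.
Column 2: 2 + 11 + 1 + 6 + 16 + 34 = 70, so its missing entry is 87 − 70 = 17.
Row 1: 17 + 4 + 12 + 22 + 27 − 21 = 61, so its missing entry is 87 − 61 = 26.
Row 7: 34 + 14 − 21 + 25 + 6 + 20 = 78, so its missing entry is 87 − 78 = 9.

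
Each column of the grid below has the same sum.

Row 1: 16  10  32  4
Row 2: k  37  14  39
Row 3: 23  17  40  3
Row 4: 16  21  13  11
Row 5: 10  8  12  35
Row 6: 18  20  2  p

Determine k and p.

Column 2 sums to 113 and so does column 3; that's the common total.
In column 1 the known cells total 83, leaving 113 − 83 = 30.
In column 4 the known cells total 92, leaving 113 − 92 = 21.

k = 30, p = 21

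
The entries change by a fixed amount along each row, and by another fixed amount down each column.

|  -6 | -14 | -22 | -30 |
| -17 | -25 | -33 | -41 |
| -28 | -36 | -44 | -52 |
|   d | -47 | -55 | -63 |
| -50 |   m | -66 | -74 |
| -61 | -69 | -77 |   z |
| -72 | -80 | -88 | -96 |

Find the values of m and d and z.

m = -58, d = -39, z = -85

Along each row the entries change by -8 per step; down each column they change by -11.
Row 5: from -50 at column 1, stepping by -8 to column 2 gives -58.
Row 4: from -47 at column 2, stepping by -8 to column 1 gives -39.
Row 6: from -61 at column 1, stepping by -8 to column 4 gives -85.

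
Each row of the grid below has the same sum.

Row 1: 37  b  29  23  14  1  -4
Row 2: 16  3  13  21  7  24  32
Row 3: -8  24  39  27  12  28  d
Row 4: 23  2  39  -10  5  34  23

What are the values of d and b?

Rows 2 and 4 both add up to 116, so every row sums to 116.
Row 3: -8 + 24 + 39 + 27 + 12 + 28 = 122, so the missing entry is 116 − 122 = -6.
Row 1: 37 + 29 + 23 + 14 + 1 − 4 = 100, so the missing entry is 116 − 100 = 16.

d = -6, b = 16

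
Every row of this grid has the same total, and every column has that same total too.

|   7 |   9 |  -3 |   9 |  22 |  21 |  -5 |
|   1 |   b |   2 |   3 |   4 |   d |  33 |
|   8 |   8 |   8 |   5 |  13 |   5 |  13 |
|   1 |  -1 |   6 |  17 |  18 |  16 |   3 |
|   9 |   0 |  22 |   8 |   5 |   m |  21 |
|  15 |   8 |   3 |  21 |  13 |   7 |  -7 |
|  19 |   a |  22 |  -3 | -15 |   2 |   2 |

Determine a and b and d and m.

a = 33, b = 3, d = 14, m = -5

Rows 1 and 3 both sum to 60, so that's the common total.
Row 5 has 9 + 0 + 22 + 8 + 5 + 21 = 65; the blank must be 60 − 65 = -5.
Row 7 has 19 + 22 − 3 − 15 + 2 + 2 = 27; the blank must be 60 − 27 = 33.
Column 2 has 9 + 8 − 1 + 0 + 8 + 33 = 57; the blank must be 60 − 57 = 3.
Row 2 has 1 + 3 + 2 + 3 + 4 + 33 = 46; the blank must be 60 − 46 = 14.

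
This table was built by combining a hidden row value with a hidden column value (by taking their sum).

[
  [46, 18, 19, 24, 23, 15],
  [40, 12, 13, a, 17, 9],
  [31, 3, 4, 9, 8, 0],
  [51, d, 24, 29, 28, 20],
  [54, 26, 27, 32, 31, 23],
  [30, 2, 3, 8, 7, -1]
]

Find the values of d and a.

The difference between any two rows is the same in every column — this is an addition table with the headers hidden.
Row 4 minus row 1 is 20 − 15 = 5, so its entry in column 2 is 18 + 5 = 23.
Row 2 minus row 1 is 9 − 15 = -6, so its entry in column 4 is 24 + (-6) = 18.

d = 23, a = 18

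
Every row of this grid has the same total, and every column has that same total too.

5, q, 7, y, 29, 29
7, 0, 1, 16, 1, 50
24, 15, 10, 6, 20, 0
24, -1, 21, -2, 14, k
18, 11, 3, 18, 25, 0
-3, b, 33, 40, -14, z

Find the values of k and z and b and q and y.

k = 19, z = -23, b = 42, q = 8, y = -3

Rows 2 and 3 both sum to 75, so that's the common total.
Column 4: 16 + 6 − 2 + 18 + 40 = 78, so its missing entry is 75 − 78 = -3.
Row 1: 5 + 7 − 3 + 29 + 29 = 67, so its missing entry is 75 − 67 = 8.
Column 2: 8 + 0 + 15 − 1 + 11 = 33, so its missing entry is 75 − 33 = 42.
Row 6: -3 + 42 + 33 + 40 − 14 = 98, so its missing entry is 75 − 98 = -23.
Row 4: 24 − 1 + 21 − 2 + 14 = 56, so its missing entry is 75 − 56 = 19.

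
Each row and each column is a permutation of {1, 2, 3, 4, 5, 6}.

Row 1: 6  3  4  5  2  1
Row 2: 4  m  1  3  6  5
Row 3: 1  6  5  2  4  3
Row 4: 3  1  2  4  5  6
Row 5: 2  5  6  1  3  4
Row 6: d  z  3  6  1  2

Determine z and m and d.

z = 4, m = 2, d = 5

Cell (2,2): row 2 already has {1, 3, 4, 5, 6} → 2.
For row 6, column 1: column 1 already has {1, 2, 3, 4, 6}; that leaves 5.
At (row 6, col 2): row 6 already has {1, 2, 3, 5, 6}, so the value is 4.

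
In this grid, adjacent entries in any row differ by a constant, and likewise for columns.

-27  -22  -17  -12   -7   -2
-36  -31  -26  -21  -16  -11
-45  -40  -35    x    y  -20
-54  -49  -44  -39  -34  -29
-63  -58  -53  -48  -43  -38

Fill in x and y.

Along each row the entries change by 5 per step; down each column they change by -9.
Row 3: from -45 at column 1, stepping by 5 to column 4 gives -30.
Row 3: from -45 at column 1, stepping by 5 to column 5 gives -25.

x = -30, y = -25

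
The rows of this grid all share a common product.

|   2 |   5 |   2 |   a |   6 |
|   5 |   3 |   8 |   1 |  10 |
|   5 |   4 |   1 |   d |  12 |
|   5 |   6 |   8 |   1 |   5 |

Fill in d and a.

Rows 2 and 4 each multiply to 1200, so every row has product 1200.
Row 3: 5×4×1×12 = 240, so the missing entry is 1200 ÷ 240 = 5.
Row 1: 2×5×2×6 = 120, so the missing entry is 1200 ÷ 120 = 10.

d = 5, a = 10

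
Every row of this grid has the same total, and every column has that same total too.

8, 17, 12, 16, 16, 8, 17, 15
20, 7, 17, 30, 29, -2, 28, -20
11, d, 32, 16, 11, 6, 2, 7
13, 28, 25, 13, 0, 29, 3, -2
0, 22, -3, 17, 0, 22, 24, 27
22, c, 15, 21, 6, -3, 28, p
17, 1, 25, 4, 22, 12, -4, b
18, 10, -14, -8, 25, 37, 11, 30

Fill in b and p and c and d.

b = 32, p = 20, c = 0, d = 24

Rows 1 and 2 both sum to 109, so that's the common total.
Row 7 has 17 + 1 + 25 + 4 + 22 + 12 − 4 = 77; the blank must be 109 − 77 = 32.
Row 3 has 11 + 32 + 16 + 11 + 6 + 2 + 7 = 85; the blank must be 109 − 85 = 24.
Column 2 has 17 + 7 + 24 + 28 + 22 + 1 + 10 = 109; the blank must be 109 − 109 = 0.
Row 6 has 22 + 0 + 15 + 21 + 6 − 3 + 28 = 89; the blank must be 109 − 89 = 20.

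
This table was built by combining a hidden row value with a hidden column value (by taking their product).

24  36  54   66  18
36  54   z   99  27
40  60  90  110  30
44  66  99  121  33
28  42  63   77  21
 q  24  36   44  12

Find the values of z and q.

Each row is a constant multiple of every other row — this is a multiplication table with the headers hidden.
Row 2 is 54/36 = 3/2 times row 1, so its entry in column 3 is 54 × 3/2 = 81.
Row 6 is 24/36 = 2/3 times row 1, so its entry in column 1 is 24 × 2/3 = 16.

z = 81, q = 16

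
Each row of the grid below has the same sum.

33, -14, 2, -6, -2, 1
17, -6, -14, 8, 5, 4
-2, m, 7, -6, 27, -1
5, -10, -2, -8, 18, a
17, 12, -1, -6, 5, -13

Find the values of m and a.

Row 2 sums to 14 and so does row 5; that's the common total.
In row 3 the known cells total 25, leaving 14 − 25 = -11.
In row 4 the known cells total 3, leaving 14 − 3 = 11.

m = -11, a = 11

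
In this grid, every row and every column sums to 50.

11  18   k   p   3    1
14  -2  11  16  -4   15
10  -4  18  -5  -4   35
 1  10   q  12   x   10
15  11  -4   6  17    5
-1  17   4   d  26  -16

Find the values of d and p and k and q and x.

d = 20, p = 1, k = 16, q = 5, x = 12

Column 5: 3 − 4 − 4 + 17 + 26 = 38, so its missing entry is 50 − 38 = 12.
Row 6: -1 + 17 + 4 + 26 − 16 = 30, so its missing entry is 50 − 30 = 20.
Column 4: 16 − 5 + 12 + 6 + 20 = 49, so its missing entry is 50 − 49 = 1.
Row 1: 11 + 18 + 1 + 3 + 1 = 34, so its missing entry is 50 − 34 = 16.
Row 4: 1 + 10 + 12 + 12 + 10 = 45, so its missing entry is 50 − 45 = 5.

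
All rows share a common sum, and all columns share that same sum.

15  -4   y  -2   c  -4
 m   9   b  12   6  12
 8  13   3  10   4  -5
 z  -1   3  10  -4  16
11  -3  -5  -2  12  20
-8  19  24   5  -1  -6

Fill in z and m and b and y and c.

Rows 3 and 5 both sum to 33, so that's the common total.
Column 5 has 6 + 4 − 4 + 12 − 1 = 17; the blank must be 33 − 17 = 16.
Row 4 has -1 + 3 + 10 − 4 + 16 = 24; the blank must be 33 − 24 = 9.
Row 1 has 15 − 4 − 2 + 16 − 4 = 21; the blank must be 33 − 21 = 12.
Column 3 has 12 + 3 + 3 − 5 + 24 = 37; the blank must be 33 − 37 = -4.
Row 2 has 9 − 4 + 12 + 6 + 12 = 35; the blank must be 33 − 35 = -2.

z = 9, m = -2, b = -4, y = 12, c = 16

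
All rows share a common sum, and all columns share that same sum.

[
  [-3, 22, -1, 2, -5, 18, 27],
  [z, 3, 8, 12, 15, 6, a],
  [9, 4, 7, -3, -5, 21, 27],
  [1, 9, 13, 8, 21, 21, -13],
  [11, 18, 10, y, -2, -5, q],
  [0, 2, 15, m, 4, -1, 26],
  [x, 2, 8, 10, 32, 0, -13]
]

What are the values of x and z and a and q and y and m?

Rows 1 and 3 both sum to 60, so that's the common total.
Row 6: 0 + 2 + 15 + 4 − 1 + 26 = 46, so its missing entry is 60 − 46 = 14.
Column 4: 2 + 12 − 3 + 8 + 14 + 10 = 43, so its missing entry is 60 − 43 = 17.
Row 5: 11 + 18 + 10 + 17 − 2 − 5 = 49, so its missing entry is 60 − 49 = 11.
Row 7: 2 + 8 + 10 + 32 + 0 − 13 = 39, so its missing entry is 60 − 39 = 21.
Column 1: -3 + 9 + 1 + 11 + 0 + 21 = 39, so its missing entry is 60 − 39 = 21.
Row 2: 21 + 3 + 8 + 12 + 15 + 6 = 65, so its missing entry is 60 − 65 = -5.

x = 21, z = 21, a = -5, q = 11, y = 17, m = 14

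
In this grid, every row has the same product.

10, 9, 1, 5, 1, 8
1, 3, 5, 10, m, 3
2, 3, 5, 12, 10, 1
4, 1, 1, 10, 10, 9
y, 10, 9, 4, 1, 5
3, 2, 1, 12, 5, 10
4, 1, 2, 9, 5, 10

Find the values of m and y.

m = 8, y = 2

Rows 1 and 3 each multiply to 3600, so every row has product 3600.
Row 2: 1×3×5×10×3 = 450, so the missing entry is 3600 ÷ 450 = 8.
Row 5: 10×9×4×1×5 = 1800, so the missing entry is 3600 ÷ 1800 = 2.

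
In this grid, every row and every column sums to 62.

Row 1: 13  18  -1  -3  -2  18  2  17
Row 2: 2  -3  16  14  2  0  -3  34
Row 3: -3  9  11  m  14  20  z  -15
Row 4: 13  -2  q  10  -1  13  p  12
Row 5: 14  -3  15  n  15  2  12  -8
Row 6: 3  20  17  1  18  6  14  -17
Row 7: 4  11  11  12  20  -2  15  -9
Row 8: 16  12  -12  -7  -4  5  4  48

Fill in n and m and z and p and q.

n = 15, m = 20, z = 6, p = 12, q = 5

The known cells in row 5 total 47, leaving 62 − 47 = 15 for the blank.
The known cells in column 4 total 42, leaving 62 − 42 = 20 for the blank.
The known cells in row 3 total 56, leaving 62 − 56 = 6 for the blank.
The known cells in column 7 total 50, leaving 62 − 50 = 12 for the blank.
The known cells in row 4 total 57, leaving 62 − 57 = 5 for the blank.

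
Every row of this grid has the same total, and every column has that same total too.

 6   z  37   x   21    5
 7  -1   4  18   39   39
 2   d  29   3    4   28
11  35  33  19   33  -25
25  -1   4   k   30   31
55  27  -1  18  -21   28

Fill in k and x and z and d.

Rows 2 and 4 both sum to 106, so that's the common total.
Row 3 has 2 + 29 + 3 + 4 + 28 = 66; the blank must be 106 − 66 = 40.
Column 2 has -1 + 40 + 35 − 1 + 27 = 100; the blank must be 106 − 100 = 6.
Row 1 has 6 + 6 + 37 + 21 + 5 = 75; the blank must be 106 − 75 = 31.
Row 5 has 25 − 1 + 4 + 30 + 31 = 89; the blank must be 106 − 89 = 17.

k = 17, x = 31, z = 6, d = 40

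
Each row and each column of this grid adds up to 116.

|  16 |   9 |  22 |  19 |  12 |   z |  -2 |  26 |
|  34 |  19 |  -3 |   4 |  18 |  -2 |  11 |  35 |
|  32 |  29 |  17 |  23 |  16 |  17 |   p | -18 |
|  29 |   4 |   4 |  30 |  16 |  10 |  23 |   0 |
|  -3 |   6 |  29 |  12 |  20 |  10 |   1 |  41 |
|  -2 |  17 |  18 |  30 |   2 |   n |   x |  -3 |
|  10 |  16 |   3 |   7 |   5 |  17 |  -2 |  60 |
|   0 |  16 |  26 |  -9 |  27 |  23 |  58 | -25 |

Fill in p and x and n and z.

The known cells in row 3 total 116, leaving 116 − 116 = 0 for the blank.
The known cells in column 7 total 89, leaving 116 − 89 = 27 for the blank.
The known cells in row 6 total 89, leaving 116 − 89 = 27 for the blank.
The known cells in row 1 total 102, leaving 116 − 102 = 14 for the blank.

p = 0, x = 27, n = 27, z = 14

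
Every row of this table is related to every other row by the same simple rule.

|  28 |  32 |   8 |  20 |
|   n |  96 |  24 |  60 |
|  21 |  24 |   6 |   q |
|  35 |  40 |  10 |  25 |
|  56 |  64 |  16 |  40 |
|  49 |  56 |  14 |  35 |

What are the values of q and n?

Each row is a constant multiple of every other row — this is a multiplication table with the headers hidden.
Row 3 is 24/32 = 3/4 times row 1, so its entry in column 4 is 20 × 3/4 = 15.
Row 2 is 96/32 = 3/1 times row 1, so its entry in column 1 is 28 × 3/1 = 84.

q = 15, n = 84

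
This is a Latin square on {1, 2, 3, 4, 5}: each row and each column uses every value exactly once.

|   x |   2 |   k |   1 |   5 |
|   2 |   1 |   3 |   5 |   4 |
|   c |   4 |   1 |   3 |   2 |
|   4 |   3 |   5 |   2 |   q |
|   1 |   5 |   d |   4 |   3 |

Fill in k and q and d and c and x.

k = 4, q = 1, d = 2, c = 5, x = 3

For row 4, column 5: row 4 already has {2, 3, 4, 5}; that leaves 1.
Cell (3,1): row 3 already has {1, 2, 3, 4} → 5.
Cell (1,1): column 1 already has {1, 2, 4, 5} → 3.
At (row 5, col 3): row 5 already has {1, 3, 4, 5}, so the value is 2.
Cell (1,3): row 1 already has {1, 2, 3, 5} → 4.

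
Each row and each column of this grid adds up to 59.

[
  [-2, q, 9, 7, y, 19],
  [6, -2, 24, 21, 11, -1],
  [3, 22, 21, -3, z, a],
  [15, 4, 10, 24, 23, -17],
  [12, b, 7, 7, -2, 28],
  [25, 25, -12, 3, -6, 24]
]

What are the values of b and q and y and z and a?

b = 7, q = 3, y = 23, z = 10, a = 6

The known cells in column 6 total 53, leaving 59 − 53 = 6 for the blank.
The known cells in row 3 total 49, leaving 59 − 49 = 10 for the blank.
The known cells in column 5 total 36, leaving 59 − 36 = 23 for the blank.
The known cells in row 1 total 56, leaving 59 − 56 = 3 for the blank.
The known cells in row 5 total 52, leaving 59 − 52 = 7 for the blank.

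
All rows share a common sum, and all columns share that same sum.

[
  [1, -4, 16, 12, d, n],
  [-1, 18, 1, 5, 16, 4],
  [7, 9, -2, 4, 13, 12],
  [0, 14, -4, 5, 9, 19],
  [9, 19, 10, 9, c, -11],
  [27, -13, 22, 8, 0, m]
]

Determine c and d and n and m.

c = 7, d = -2, n = 20, m = -1

Rows 2 and 3 both sum to 43, so that's the common total.
The known cells in row 5 total 36, leaving 43 − 36 = 7 for the blank.
The known cells in row 6 total 44, leaving 43 − 44 = -1 for the blank.
The known cells in column 5 total 45, leaving 43 − 45 = -2 for the blank.
The known cells in row 1 total 23, leaving 43 − 23 = 20 for the blank.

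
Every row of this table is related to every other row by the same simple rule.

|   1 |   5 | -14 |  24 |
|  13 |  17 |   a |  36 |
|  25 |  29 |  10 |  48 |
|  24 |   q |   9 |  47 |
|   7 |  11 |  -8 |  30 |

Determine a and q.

The difference between any two rows is the same in every column — this is an addition table with the headers hidden.
Row 2 minus row 1 is 36 − 24 = 12, so its entry in column 3 is -14 + 12 = -2.
Row 4 minus row 1 is 47 − 24 = 23, so its entry in column 2 is 5 + 23 = 28.

a = -2, q = 28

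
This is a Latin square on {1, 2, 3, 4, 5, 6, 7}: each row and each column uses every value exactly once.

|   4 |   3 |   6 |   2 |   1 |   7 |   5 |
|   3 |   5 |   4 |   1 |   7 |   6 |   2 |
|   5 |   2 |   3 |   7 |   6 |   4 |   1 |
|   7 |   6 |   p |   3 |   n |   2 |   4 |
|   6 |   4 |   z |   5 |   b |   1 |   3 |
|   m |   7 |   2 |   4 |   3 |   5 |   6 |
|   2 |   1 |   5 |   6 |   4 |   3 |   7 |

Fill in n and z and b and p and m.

n = 5, z = 7, b = 2, p = 1, m = 1

Cell (6,1): row 6 already has {2, 3, 4, 5, 6, 7} → 1.
Cell (5,5): row 5 is missing {2, 7} and column 5 is missing {2, 5} → 2.
Cell (4,5): column 5 already has {1, 2, 3, 4, 6, 7} → 5.
Cell (5,3): row 5 already has {1, 2, 3, 4, 5, 6} → 7.
Cell (4,3): row 4 already has {2, 3, 4, 5, 6, 7} → 1.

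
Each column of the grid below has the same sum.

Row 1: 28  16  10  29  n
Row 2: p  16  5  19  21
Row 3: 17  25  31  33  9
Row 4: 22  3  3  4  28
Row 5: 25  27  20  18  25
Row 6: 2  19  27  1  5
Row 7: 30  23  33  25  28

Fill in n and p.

n = 13, p = 5

The complete columns each total 129.
Column 5 is missing 129 − 116 = 13 (since 21 + 9 + 28 + 25 + 5 + 28 = 116).
Column 1 is missing 129 − 124 = 5 (since 28 + 17 + 22 + 25 + 2 + 30 = 124).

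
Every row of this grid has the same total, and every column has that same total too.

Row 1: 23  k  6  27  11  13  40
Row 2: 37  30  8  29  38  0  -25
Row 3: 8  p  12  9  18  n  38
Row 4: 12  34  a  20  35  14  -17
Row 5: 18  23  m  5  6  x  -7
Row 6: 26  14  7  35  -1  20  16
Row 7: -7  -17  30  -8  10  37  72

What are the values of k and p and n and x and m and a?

k = -3, p = 36, n = -4, x = 37, m = 35, a = 19

Rows 2 and 6 both sum to 117, so that's the common total.
Row 1: 23 + 6 + 27 + 11 + 13 + 40 = 120, so its missing entry is 117 − 120 = -3.
Column 2: -3 + 30 + 34 + 23 + 14 − 17 = 81, so its missing entry is 117 − 81 = 36.
Row 4: 12 + 34 + 20 + 35 + 14 − 17 = 98, so its missing entry is 117 − 98 = 19.
Column 3: 6 + 8 + 12 + 19 + 7 + 30 = 82, so its missing entry is 117 − 82 = 35.
Row 5: 18 + 23 + 35 + 5 + 6 − 7 = 80, so its missing entry is 117 − 80 = 37.
Row 3: 8 + 36 + 12 + 9 + 18 + 38 = 121, so its missing entry is 117 − 121 = -4.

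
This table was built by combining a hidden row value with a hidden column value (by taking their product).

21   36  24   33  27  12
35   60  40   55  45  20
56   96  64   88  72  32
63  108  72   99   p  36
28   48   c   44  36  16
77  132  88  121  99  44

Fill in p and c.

p = 81, c = 32

Each row is a constant multiple of every other row — this is a multiplication table with the headers hidden.
Row 4 is 99/33 = 3/1 times row 1, so its entry in column 5 is 27 × 3/1 = 81.
Row 5 is 44/33 = 4/3 times row 1, so its entry in column 3 is 24 × 4/3 = 32.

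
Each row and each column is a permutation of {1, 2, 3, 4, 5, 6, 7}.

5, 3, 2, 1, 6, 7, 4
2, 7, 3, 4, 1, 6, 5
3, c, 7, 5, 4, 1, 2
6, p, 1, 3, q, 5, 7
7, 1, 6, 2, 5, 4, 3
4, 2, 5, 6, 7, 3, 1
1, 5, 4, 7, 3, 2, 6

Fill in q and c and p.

Cell (3,2): row 3 already has {1, 2, 3, 4, 5, 7} → 6.
At (row 4, col 2): column 2 already has {1, 2, 3, 5, 6, 7}, so the value is 4.
At (row 4, col 5): row 4 already has {1, 3, 4, 5, 6, 7}, so the value is 2.

q = 2, c = 6, p = 4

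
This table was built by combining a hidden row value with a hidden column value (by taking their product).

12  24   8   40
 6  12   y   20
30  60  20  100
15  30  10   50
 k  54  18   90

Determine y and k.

y = 4, k = 27

Each row is a constant multiple of every other row — this is a multiplication table with the headers hidden.
Row 2 is 12/24 = 1/2 times row 1, so its entry in column 3 is 8 × 1/2 = 4.
Row 5 is 54/24 = 9/4 times row 1, so its entry in column 1 is 12 × 9/4 = 27.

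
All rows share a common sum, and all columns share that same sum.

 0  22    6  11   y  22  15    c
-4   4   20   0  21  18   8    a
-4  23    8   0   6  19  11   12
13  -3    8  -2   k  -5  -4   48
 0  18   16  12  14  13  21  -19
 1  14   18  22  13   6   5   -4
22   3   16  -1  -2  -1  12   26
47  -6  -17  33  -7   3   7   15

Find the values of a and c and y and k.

Rows 3 and 5 both sum to 75, so that's the common total.
Row 2: -4 + 4 + 20 + 0 + 21 + 18 + 8 = 67, so its missing entry is 75 − 67 = 8.
Column 8: 8 + 12 + 48 − 19 − 4 + 26 + 15 = 86, so its missing entry is 75 − 86 = -11.
Row 1: 0 + 22 + 6 + 11 + 22 + 15 − 11 = 65, so its missing entry is 75 − 65 = 10.
Row 4: 13 − 3 + 8 − 2 − 5 − 4 + 48 = 55, so its missing entry is 75 − 55 = 20.

a = 8, c = -11, y = 10, k = 20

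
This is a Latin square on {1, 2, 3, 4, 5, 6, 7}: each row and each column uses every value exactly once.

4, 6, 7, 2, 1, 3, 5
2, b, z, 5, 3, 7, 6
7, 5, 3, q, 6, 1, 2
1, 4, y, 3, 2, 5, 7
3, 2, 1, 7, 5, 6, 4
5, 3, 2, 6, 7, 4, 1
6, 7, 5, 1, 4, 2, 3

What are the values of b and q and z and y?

Cell (3,4): row 3 already has {1, 2, 3, 5, 6, 7} → 4.
At (row 2, col 2): column 2 already has {2, 3, 4, 5, 6, 7}, so the value is 1.
Cell (2,3): row 2 already has {1, 2, 3, 5, 6, 7} → 4.
Cell (4,3): row 4 already has {1, 2, 3, 4, 5, 7} → 6.

b = 1, q = 4, z = 4, y = 6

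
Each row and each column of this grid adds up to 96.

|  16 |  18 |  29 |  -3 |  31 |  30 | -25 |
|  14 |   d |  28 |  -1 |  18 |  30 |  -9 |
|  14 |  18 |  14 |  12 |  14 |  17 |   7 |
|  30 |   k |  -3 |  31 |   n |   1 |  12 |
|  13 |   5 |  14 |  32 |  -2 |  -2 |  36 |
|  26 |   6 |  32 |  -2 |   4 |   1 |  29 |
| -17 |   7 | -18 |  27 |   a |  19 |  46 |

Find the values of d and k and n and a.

The known cells in row 2 total 80, leaving 96 − 80 = 16 for the blank.
The known cells in column 2 total 70, leaving 96 − 70 = 26 for the blank.
The known cells in row 7 total 64, leaving 96 − 64 = 32 for the blank.
The known cells in row 4 total 97, leaving 96 − 97 = -1 for the blank.

d = 16, k = 26, n = -1, a = 32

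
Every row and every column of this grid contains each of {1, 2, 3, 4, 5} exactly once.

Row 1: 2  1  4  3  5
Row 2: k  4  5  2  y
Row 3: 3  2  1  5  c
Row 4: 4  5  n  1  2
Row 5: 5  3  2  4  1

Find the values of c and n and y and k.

c = 4, n = 3, y = 3, k = 1

Cell (2,1): column 1 already has {2, 3, 4, 5} → 1.
At (row 4, col 3): row 4 already has {1, 2, 4, 5}, so the value is 3.
At (row 3, col 5): row 3 already has {1, 2, 3, 5}, so the value is 4.
At (row 2, col 5): row 2 already has {1, 2, 4, 5}, so the value is 3.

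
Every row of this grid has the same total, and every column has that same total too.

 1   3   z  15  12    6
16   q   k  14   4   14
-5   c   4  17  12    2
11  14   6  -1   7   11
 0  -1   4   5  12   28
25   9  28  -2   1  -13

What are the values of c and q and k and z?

Rows 4 and 5 both sum to 48, so that's the common total.
The known cells in row 3 total 30, leaving 48 − 30 = 18 for the blank.
The known cells in column 2 total 43, leaving 48 − 43 = 5 for the blank.
The known cells in row 2 total 53, leaving 48 − 53 = -5 for the blank.
The known cells in row 1 total 37, leaving 48 − 37 = 11 for the blank.

c = 18, q = 5, k = -5, z = 11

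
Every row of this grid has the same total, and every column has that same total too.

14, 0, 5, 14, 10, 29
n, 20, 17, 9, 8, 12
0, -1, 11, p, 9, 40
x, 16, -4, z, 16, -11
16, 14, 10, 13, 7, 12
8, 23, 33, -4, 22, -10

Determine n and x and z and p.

Rows 1 and 5 both sum to 72, so that's the common total.
Row 2: 20 + 17 + 9 + 8 + 12 = 66, so its missing entry is 72 − 66 = 6.
Row 3: 0 − 1 + 11 + 9 + 40 = 59, so its missing entry is 72 − 59 = 13.
Column 4: 14 + 9 + 13 + 13 − 4 = 45, so its missing entry is 72 − 45 = 27.
Row 4: 16 − 4 + 27 + 16 − 11 = 44, so its missing entry is 72 − 44 = 28.

n = 6, x = 28, z = 27, p = 13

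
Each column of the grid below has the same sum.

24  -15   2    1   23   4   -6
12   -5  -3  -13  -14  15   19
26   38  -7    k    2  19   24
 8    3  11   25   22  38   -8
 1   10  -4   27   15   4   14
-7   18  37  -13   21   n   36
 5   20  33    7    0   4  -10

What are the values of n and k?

Column 2 sums to 69 and so does column 5; that's the common total.
In column 6 the known cells total 84, leaving 69 − 84 = -15.
In column 4 the known cells total 34, leaving 69 − 34 = 35.

n = -15, k = 35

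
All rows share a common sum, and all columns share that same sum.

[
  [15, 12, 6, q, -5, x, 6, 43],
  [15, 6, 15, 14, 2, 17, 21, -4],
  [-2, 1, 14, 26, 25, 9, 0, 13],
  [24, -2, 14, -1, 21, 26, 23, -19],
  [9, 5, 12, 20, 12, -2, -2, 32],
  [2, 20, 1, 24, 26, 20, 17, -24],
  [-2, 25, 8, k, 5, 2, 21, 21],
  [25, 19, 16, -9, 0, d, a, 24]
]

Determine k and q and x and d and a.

k = 6, q = 6, x = 3, d = 11, a = 0

Rows 2 and 3 both sum to 86, so that's the common total.
Column 7 has 6 + 21 + 0 + 23 − 2 + 17 + 21 = 86; the blank must be 86 − 86 = 0.
Row 8 has 25 + 19 + 16 − 9 + 0 + 0 + 24 = 75; the blank must be 86 − 75 = 11.
Column 6 has 17 + 9 + 26 − 2 + 20 + 2 + 11 = 83; the blank must be 86 − 83 = 3.
Row 1 has 15 + 12 + 6 − 5 + 3 + 6 + 43 = 80; the blank must be 86 − 80 = 6.
Row 7 has -2 + 25 + 8 + 5 + 2 + 21 + 21 = 80; the blank must be 86 − 80 = 6.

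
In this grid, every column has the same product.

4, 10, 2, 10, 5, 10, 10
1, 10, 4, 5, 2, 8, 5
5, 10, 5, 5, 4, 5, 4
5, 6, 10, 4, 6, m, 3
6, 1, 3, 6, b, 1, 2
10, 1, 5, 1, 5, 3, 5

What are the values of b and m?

Columns 1 and 4 each multiply to 6000, so every column has product 6000.
Column 5: 5×2×4×6×5 = 1200, so the missing entry is 6000 ÷ 1200 = 5.
Column 6: 10×8×5×1×3 = 1200, so the missing entry is 6000 ÷ 1200 = 5.

b = 5, m = 5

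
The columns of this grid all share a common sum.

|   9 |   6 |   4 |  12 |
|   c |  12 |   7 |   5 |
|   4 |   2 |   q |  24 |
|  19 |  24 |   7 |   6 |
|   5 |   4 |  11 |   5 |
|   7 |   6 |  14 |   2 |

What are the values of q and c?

q = 11, c = 10

Column 2 sums to 54 and so does column 4; that's the common total.
In column 3 the known cells total 43, leaving 54 − 43 = 11.
In column 1 the known cells total 44, leaving 54 − 44 = 10.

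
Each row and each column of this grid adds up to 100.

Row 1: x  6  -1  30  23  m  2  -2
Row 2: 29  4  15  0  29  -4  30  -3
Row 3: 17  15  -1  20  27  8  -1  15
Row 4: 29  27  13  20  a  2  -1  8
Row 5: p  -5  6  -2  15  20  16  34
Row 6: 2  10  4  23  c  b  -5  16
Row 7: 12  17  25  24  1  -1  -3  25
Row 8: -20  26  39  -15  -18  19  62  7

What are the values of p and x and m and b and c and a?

p = 16, x = 15, m = 27, b = 29, c = 21, a = 2

The known cells in row 5 total 84, leaving 100 − 84 = 16 for the blank.
The known cells in row 4 total 98, leaving 100 − 98 = 2 for the blank.
The known cells in column 1 total 85, leaving 100 − 85 = 15 for the blank.
The known cells in column 5 total 79, leaving 100 − 79 = 21 for the blank.
The known cells in row 6 total 71, leaving 100 − 71 = 29 for the blank.
The known cells in row 1 total 73, leaving 100 − 73 = 27 for the blank.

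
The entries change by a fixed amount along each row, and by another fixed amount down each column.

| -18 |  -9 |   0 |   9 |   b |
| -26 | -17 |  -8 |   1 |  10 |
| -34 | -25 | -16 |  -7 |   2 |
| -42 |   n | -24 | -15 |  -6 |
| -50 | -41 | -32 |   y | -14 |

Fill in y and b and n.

Along each row the entries change by 9 per step; down each column they change by -8.
Row 5: from -50 at column 1, stepping by 9 to column 4 gives -23.
Row 1: from -18 at column 1, stepping by 9 to column 5 gives 18.
Row 4: from -42 at column 1, stepping by 9 to column 2 gives -33.

y = -23, b = 18, n = -33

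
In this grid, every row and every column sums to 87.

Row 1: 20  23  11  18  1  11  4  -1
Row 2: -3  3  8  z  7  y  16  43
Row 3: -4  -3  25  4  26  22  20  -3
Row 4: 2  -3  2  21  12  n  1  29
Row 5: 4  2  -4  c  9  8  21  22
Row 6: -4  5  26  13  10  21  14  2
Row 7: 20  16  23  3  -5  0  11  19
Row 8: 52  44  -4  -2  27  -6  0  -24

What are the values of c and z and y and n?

Row 4: 2 − 3 + 2 + 21 + 12 + 1 + 29 = 64, so its missing entry is 87 − 64 = 23.
Column 6: 11 + 22 + 23 + 8 + 21 + 0 − 6 = 79, so its missing entry is 87 − 79 = 8.
Row 2: -3 + 3 + 8 + 7 + 8 + 16 + 43 = 82, so its missing entry is 87 − 82 = 5.
Row 5: 4 + 2 − 4 + 9 + 8 + 21 + 22 = 62, so its missing entry is 87 − 62 = 25.

c = 25, z = 5, y = 8, n = 23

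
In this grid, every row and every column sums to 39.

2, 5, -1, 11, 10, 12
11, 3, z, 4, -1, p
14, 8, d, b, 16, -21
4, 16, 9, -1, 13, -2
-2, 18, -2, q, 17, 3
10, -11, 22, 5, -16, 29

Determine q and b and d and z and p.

Column 6 has 12 − 21 − 2 + 3 + 29 = 21; the blank must be 39 − 21 = 18.
Row 2 has 11 + 3 + 4 − 1 + 18 = 35; the blank must be 39 − 35 = 4.
Row 5 has -2 + 18 − 2 + 17 + 3 = 34; the blank must be 39 − 34 = 5.
Column 4 has 11 + 4 − 1 + 5 + 5 = 24; the blank must be 39 − 24 = 15.
Row 3 has 14 + 8 + 15 + 16 − 21 = 32; the blank must be 39 − 32 = 7.

q = 5, b = 15, d = 7, z = 4, p = 18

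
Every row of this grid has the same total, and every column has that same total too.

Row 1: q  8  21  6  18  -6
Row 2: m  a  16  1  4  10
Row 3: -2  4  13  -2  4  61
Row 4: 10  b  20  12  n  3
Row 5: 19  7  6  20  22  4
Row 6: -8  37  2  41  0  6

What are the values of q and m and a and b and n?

q = 31, m = 28, a = 19, b = 3, n = 30

Rows 3 and 5 both sum to 78, so that's the common total.
Column 5 has 18 + 4 + 4 + 22 + 0 = 48; the blank must be 78 − 48 = 30.
Row 1 has 8 + 21 + 6 + 18 − 6 = 47; the blank must be 78 − 47 = 31.
Row 4 has 10 + 20 + 12 + 30 + 3 = 75; the blank must be 78 − 75 = 3.
Column 2 has 8 + 4 + 3 + 7 + 37 = 59; the blank must be 78 − 59 = 19.
Row 2 has 19 + 16 + 1 + 4 + 10 = 50; the blank must be 78 − 50 = 28.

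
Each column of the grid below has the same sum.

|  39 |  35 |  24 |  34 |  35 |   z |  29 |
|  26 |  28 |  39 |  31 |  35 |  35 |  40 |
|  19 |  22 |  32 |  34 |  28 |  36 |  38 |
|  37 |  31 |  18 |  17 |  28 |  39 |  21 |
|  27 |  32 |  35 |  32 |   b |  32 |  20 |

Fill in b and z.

b = 22, z = 6

Columns 1 and 3 both add up to 148, so every column sums to 148.
Column 5: 35 + 35 + 28 + 28 = 126, so the missing entry is 148 − 126 = 22.
Column 6: 35 + 36 + 39 + 32 = 142, so the missing entry is 148 − 142 = 6.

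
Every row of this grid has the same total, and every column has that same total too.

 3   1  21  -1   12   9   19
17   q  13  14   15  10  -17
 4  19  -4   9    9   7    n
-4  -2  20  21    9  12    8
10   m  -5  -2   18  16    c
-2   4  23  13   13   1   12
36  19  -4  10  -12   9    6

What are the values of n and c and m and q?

n = 20, c = 16, m = 11, q = 12

Rows 1 and 4 both sum to 64, so that's the common total.
The known cells in row 2 total 52, leaving 64 − 52 = 12 for the blank.
The known cells in row 3 total 44, leaving 64 − 44 = 20 for the blank.
The known cells in column 7 total 48, leaving 64 − 48 = 16 for the blank.
The known cells in row 5 total 53, leaving 64 − 53 = 11 for the blank.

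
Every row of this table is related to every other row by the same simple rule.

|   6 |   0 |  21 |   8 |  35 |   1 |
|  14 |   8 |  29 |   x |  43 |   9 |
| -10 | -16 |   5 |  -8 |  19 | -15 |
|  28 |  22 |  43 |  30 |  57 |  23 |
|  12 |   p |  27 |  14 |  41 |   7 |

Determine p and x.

p = 6, x = 16

The difference between any two rows is the same in every column — this is an addition table with the headers hidden.
Row 5 minus row 1 is 12 − 6 = 6, so its entry in column 2 is 0 + 6 = 6.
Row 2 minus row 1 is 14 − 6 = 8, so its entry in column 4 is 8 + 8 = 16.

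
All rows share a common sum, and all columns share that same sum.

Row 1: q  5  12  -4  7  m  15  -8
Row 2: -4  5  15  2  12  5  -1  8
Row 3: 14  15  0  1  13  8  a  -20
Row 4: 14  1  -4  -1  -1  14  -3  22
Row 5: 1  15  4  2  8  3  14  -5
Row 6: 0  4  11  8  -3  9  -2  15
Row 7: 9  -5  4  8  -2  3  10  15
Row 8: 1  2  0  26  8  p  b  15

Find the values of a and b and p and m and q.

Rows 2 and 4 both sum to 42, so that's the common total.
Column 1 has -4 + 14 + 14 + 1 + 0 + 9 + 1 = 35; the blank must be 42 − 35 = 7.
Row 3 has 14 + 15 + 0 + 1 + 13 + 8 − 20 = 31; the blank must be 42 − 31 = 11.
Column 7 has 15 − 1 + 11 − 3 + 14 − 2 + 10 = 44; the blank must be 42 − 44 = -2.
Row 1 has 7 + 5 + 12 − 4 + 7 + 15 − 8 = 34; the blank must be 42 − 34 = 8.
Row 8 has 1 + 2 + 0 + 26 + 8 − 2 + 15 = 50; the blank must be 42 − 50 = -8.

a = 11, b = -2, p = -8, m = 8, q = 7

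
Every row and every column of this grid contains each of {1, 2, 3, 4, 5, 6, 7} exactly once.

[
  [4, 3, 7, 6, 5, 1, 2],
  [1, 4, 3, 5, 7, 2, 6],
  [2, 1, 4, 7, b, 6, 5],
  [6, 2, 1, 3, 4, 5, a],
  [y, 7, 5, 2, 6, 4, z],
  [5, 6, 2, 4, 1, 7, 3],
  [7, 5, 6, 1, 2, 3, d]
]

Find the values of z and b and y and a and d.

For row 3, column 5: row 3 already has {1, 2, 4, 5, 6, 7}; that leaves 3.
Cell (5,1): column 1 already has {1, 2, 4, 5, 6, 7} → 3.
Cell (5,7): row 5 already has {2, 3, 4, 5, 6, 7} → 1.
For row 4, column 7: row 4 already has {1, 2, 3, 4, 5, 6}; that leaves 7.
At (row 7, col 7): row 7 already has {1, 2, 3, 5, 6, 7}, so the value is 4.

z = 1, b = 3, y = 3, a = 7, d = 4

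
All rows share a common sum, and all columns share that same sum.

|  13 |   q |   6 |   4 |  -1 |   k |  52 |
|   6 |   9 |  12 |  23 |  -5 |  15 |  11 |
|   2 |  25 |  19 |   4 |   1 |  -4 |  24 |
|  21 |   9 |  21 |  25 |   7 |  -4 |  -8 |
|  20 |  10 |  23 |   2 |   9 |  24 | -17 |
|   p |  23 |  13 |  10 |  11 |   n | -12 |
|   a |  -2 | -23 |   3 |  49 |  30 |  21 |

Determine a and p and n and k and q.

a = -7, p = 16, n = 10, k = 0, q = -3

Rows 2 and 3 both sum to 71, so that's the common total.
Column 2: 9 + 25 + 9 + 10 + 23 − 2 = 74, so its missing entry is 71 − 74 = -3.
Row 1: 13 − 3 + 6 + 4 − 1 + 52 = 71, so its missing entry is 71 − 71 = 0.
Column 6: 0 + 15 − 4 − 4 + 24 + 30 = 61, so its missing entry is 71 − 61 = 10.
Row 6: 23 + 13 + 10 + 11 + 10 − 12 = 55, so its missing entry is 71 − 55 = 16.
Row 7: -2 − 23 + 3 + 49 + 30 + 21 = 78, so its missing entry is 71 − 78 = -7.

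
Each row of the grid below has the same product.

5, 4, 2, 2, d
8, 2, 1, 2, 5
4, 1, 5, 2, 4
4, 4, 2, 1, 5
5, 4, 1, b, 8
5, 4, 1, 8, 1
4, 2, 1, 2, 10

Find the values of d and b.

d = 2, b = 1

Rows 2 and 6 each multiply to 160, so every row has product 160.
Row 1: 5×4×2×2 = 80, so the missing entry is 160 ÷ 80 = 2.
Row 5: 5×4×1×8 = 160, so the missing entry is 160 ÷ 160 = 1.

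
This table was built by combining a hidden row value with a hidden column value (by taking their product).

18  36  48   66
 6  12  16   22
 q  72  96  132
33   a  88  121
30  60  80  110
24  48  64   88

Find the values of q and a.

Each row is a constant multiple of every other row — this is a multiplication table with the headers hidden.
Row 3 is 96/48 = 2/1 times row 1, so its entry in column 1 is 18 × 2/1 = 36.
Row 4 is 88/48 = 11/6 times row 1, so its entry in column 2 is 36 × 11/6 = 66.

q = 36, a = 66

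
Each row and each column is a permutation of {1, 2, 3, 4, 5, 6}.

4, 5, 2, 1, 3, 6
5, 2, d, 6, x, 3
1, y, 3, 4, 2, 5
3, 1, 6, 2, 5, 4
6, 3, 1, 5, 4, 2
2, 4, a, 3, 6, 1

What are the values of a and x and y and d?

Cell (3,2): row 3 already has {1, 2, 3, 4, 5} → 6.
At (row 2, col 5): column 5 already has {2, 3, 4, 5, 6}, so the value is 1.
Cell (2,3): row 2 already has {1, 2, 3, 5, 6} → 4.
Cell (6,3): row 6 already has {1, 2, 3, 4, 6} → 5.

a = 5, x = 1, y = 6, d = 4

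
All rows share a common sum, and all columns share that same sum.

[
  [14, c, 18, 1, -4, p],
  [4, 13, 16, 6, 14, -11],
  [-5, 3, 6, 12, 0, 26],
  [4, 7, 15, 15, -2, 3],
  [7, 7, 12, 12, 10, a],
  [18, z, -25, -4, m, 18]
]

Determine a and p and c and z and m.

Rows 2 and 3 both sum to 42, so that's the common total.
Column 5: -4 + 14 + 0 − 2 + 10 = 18, so its missing entry is 42 − 18 = 24.
Row 6: 18 − 25 − 4 + 24 + 18 = 31, so its missing entry is 42 − 31 = 11.
Column 2: 13 + 3 + 7 + 7 + 11 = 41, so its missing entry is 42 − 41 = 1.
Row 5: 7 + 7 + 12 + 12 + 10 = 48, so its missing entry is 42 − 48 = -6.
Row 1: 14 + 1 + 18 + 1 − 4 = 30, so its missing entry is 42 − 30 = 12.

a = -6, p = 12, c = 1, z = 11, m = 24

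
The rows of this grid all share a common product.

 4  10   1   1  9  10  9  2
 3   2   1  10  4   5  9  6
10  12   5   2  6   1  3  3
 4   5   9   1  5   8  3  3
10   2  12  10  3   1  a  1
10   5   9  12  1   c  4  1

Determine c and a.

Rows 2 and 3 each multiply to 64800, so every row has product 64800.
Row 6: 10×5×9×12×1×4×1 = 21600, so the missing entry is 64800 ÷ 21600 = 3.
Row 5: 10×2×12×10×3×1×1 = 7200, so the missing entry is 64800 ÷ 7200 = 9.

c = 3, a = 9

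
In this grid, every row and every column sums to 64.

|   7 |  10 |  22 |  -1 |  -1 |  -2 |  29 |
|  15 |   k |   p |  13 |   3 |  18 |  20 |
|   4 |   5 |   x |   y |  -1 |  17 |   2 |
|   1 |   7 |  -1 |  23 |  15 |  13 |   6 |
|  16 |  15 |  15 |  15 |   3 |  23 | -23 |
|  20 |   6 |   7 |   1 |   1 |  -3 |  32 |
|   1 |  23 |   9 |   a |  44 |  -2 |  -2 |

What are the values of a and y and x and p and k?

a = -9, y = 22, x = 15, p = -3, k = -2

The known cells in column 2 total 66, leaving 64 − 66 = -2 for the blank.
The known cells in row 2 total 67, leaving 64 − 67 = -3 for the blank.
The known cells in column 3 total 49, leaving 64 − 49 = 15 for the blank.
The known cells in row 3 total 42, leaving 64 − 42 = 22 for the blank.
The known cells in row 7 total 73, leaving 64 − 73 = -9 for the blank.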